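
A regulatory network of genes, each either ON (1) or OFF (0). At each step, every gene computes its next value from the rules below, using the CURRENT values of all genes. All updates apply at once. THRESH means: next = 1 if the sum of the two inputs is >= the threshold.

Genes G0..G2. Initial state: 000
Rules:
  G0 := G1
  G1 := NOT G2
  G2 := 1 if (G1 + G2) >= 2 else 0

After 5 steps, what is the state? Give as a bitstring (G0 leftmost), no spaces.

Step 1: G0=G1=0 G1=NOT G2=NOT 0=1 G2=(0+0>=2)=0 -> 010
Step 2: G0=G1=1 G1=NOT G2=NOT 0=1 G2=(1+0>=2)=0 -> 110
Step 3: G0=G1=1 G1=NOT G2=NOT 0=1 G2=(1+0>=2)=0 -> 110
Step 4: G0=G1=1 G1=NOT G2=NOT 0=1 G2=(1+0>=2)=0 -> 110
Step 5: G0=G1=1 G1=NOT G2=NOT 0=1 G2=(1+0>=2)=0 -> 110

110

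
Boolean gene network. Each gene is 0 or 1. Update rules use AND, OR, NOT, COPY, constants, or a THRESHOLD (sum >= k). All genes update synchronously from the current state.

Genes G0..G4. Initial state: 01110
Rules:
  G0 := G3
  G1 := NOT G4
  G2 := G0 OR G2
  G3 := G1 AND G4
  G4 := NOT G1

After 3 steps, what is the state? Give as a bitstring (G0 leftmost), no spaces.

Step 1: G0=G3=1 G1=NOT G4=NOT 0=1 G2=G0|G2=0|1=1 G3=G1&G4=1&0=0 G4=NOT G1=NOT 1=0 -> 11100
Step 2: G0=G3=0 G1=NOT G4=NOT 0=1 G2=G0|G2=1|1=1 G3=G1&G4=1&0=0 G4=NOT G1=NOT 1=0 -> 01100
Step 3: G0=G3=0 G1=NOT G4=NOT 0=1 G2=G0|G2=0|1=1 G3=G1&G4=1&0=0 G4=NOT G1=NOT 1=0 -> 01100

01100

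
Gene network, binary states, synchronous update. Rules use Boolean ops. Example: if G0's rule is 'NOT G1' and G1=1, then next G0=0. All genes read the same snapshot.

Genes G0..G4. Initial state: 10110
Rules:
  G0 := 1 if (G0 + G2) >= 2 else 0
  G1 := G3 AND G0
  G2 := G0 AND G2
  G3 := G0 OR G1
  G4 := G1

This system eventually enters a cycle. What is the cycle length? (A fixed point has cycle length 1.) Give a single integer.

Step 0: 10110
Step 1: G0=(1+1>=2)=1 G1=G3&G0=1&1=1 G2=G0&G2=1&1=1 G3=G0|G1=1|0=1 G4=G1=0 -> 11110
Step 2: G0=(1+1>=2)=1 G1=G3&G0=1&1=1 G2=G0&G2=1&1=1 G3=G0|G1=1|1=1 G4=G1=1 -> 11111
Step 3: G0=(1+1>=2)=1 G1=G3&G0=1&1=1 G2=G0&G2=1&1=1 G3=G0|G1=1|1=1 G4=G1=1 -> 11111
State from step 3 equals state from step 2 -> cycle length 1

Answer: 1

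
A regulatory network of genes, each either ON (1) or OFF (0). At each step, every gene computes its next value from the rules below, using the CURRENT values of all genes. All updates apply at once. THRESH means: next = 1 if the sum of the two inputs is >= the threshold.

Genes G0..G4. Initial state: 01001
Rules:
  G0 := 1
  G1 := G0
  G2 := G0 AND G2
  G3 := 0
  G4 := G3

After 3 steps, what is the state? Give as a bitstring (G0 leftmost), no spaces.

Step 1: G0=1(const) G1=G0=0 G2=G0&G2=0&0=0 G3=0(const) G4=G3=0 -> 10000
Step 2: G0=1(const) G1=G0=1 G2=G0&G2=1&0=0 G3=0(const) G4=G3=0 -> 11000
Step 3: G0=1(const) G1=G0=1 G2=G0&G2=1&0=0 G3=0(const) G4=G3=0 -> 11000

11000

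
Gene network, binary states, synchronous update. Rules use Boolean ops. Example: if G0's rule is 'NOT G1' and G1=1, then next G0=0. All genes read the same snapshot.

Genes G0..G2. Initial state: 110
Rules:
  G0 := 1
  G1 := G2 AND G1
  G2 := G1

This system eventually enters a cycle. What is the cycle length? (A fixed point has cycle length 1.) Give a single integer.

Step 0: 110
Step 1: G0=1(const) G1=G2&G1=0&1=0 G2=G1=1 -> 101
Step 2: G0=1(const) G1=G2&G1=1&0=0 G2=G1=0 -> 100
Step 3: G0=1(const) G1=G2&G1=0&0=0 G2=G1=0 -> 100
State from step 3 equals state from step 2 -> cycle length 1

Answer: 1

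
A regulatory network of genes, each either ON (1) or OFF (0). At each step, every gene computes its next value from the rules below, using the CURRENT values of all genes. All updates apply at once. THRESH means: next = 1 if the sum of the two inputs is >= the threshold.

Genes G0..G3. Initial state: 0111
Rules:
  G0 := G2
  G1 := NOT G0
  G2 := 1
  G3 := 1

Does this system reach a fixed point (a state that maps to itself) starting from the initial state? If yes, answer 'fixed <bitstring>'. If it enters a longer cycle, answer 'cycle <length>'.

Answer: fixed 1011

Derivation:
Step 0: 0111
Step 1: G0=G2=1 G1=NOT G0=NOT 0=1 G2=1(const) G3=1(const) -> 1111
Step 2: G0=G2=1 G1=NOT G0=NOT 1=0 G2=1(const) G3=1(const) -> 1011
Step 3: G0=G2=1 G1=NOT G0=NOT 1=0 G2=1(const) G3=1(const) -> 1011
Fixed point reached at step 2: 1011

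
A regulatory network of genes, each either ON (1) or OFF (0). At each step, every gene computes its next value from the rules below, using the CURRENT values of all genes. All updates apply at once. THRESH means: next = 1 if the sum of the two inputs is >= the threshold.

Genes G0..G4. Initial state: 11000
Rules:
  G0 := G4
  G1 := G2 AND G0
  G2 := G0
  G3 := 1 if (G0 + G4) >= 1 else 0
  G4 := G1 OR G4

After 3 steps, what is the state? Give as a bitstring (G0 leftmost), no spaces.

Step 1: G0=G4=0 G1=G2&G0=0&1=0 G2=G0=1 G3=(1+0>=1)=1 G4=G1|G4=1|0=1 -> 00111
Step 2: G0=G4=1 G1=G2&G0=1&0=0 G2=G0=0 G3=(0+1>=1)=1 G4=G1|G4=0|1=1 -> 10011
Step 3: G0=G4=1 G1=G2&G0=0&1=0 G2=G0=1 G3=(1+1>=1)=1 G4=G1|G4=0|1=1 -> 10111

10111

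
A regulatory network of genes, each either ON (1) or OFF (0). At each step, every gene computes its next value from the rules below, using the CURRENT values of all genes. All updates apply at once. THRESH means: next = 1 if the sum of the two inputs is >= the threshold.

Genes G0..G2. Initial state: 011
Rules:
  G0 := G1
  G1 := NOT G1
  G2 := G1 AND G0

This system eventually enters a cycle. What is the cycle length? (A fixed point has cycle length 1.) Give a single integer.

Answer: 2

Derivation:
Step 0: 011
Step 1: G0=G1=1 G1=NOT G1=NOT 1=0 G2=G1&G0=1&0=0 -> 100
Step 2: G0=G1=0 G1=NOT G1=NOT 0=1 G2=G1&G0=0&1=0 -> 010
Step 3: G0=G1=1 G1=NOT G1=NOT 1=0 G2=G1&G0=1&0=0 -> 100
State from step 3 equals state from step 1 -> cycle length 2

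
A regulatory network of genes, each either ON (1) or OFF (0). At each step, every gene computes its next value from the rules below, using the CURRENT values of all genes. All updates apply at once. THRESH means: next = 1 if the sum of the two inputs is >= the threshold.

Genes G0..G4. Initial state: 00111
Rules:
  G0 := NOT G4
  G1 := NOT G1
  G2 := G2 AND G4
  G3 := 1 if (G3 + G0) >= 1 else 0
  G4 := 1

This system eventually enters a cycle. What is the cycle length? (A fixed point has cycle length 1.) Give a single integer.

Answer: 2

Derivation:
Step 0: 00111
Step 1: G0=NOT G4=NOT 1=0 G1=NOT G1=NOT 0=1 G2=G2&G4=1&1=1 G3=(1+0>=1)=1 G4=1(const) -> 01111
Step 2: G0=NOT G4=NOT 1=0 G1=NOT G1=NOT 1=0 G2=G2&G4=1&1=1 G3=(1+0>=1)=1 G4=1(const) -> 00111
State from step 2 equals state from step 0 -> cycle length 2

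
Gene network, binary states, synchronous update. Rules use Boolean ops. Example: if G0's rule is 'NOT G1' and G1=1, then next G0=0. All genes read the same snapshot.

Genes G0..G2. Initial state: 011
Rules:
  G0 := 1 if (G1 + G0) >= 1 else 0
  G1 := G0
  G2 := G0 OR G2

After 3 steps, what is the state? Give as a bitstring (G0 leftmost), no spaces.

Step 1: G0=(1+0>=1)=1 G1=G0=0 G2=G0|G2=0|1=1 -> 101
Step 2: G0=(0+1>=1)=1 G1=G0=1 G2=G0|G2=1|1=1 -> 111
Step 3: G0=(1+1>=1)=1 G1=G0=1 G2=G0|G2=1|1=1 -> 111

111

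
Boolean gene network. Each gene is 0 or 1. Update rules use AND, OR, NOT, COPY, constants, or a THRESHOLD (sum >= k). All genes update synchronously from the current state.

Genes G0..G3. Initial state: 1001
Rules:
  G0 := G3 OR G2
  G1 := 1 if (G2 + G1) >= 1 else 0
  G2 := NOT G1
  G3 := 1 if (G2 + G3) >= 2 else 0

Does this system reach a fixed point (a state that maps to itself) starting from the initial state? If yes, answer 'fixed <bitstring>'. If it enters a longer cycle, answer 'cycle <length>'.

Step 0: 1001
Step 1: G0=G3|G2=1|0=1 G1=(0+0>=1)=0 G2=NOT G1=NOT 0=1 G3=(0+1>=2)=0 -> 1010
Step 2: G0=G3|G2=0|1=1 G1=(1+0>=1)=1 G2=NOT G1=NOT 0=1 G3=(1+0>=2)=0 -> 1110
Step 3: G0=G3|G2=0|1=1 G1=(1+1>=1)=1 G2=NOT G1=NOT 1=0 G3=(1+0>=2)=0 -> 1100
Step 4: G0=G3|G2=0|0=0 G1=(0+1>=1)=1 G2=NOT G1=NOT 1=0 G3=(0+0>=2)=0 -> 0100
Step 5: G0=G3|G2=0|0=0 G1=(0+1>=1)=1 G2=NOT G1=NOT 1=0 G3=(0+0>=2)=0 -> 0100
Fixed point reached at step 4: 0100

Answer: fixed 0100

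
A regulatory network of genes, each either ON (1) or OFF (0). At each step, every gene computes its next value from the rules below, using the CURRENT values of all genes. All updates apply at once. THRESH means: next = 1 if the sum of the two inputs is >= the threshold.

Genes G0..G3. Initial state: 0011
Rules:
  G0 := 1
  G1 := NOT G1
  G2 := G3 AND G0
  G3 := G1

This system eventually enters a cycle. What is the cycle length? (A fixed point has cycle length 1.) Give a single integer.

Step 0: 0011
Step 1: G0=1(const) G1=NOT G1=NOT 0=1 G2=G3&G0=1&0=0 G3=G1=0 -> 1100
Step 2: G0=1(const) G1=NOT G1=NOT 1=0 G2=G3&G0=0&1=0 G3=G1=1 -> 1001
Step 3: G0=1(const) G1=NOT G1=NOT 0=1 G2=G3&G0=1&1=1 G3=G1=0 -> 1110
Step 4: G0=1(const) G1=NOT G1=NOT 1=0 G2=G3&G0=0&1=0 G3=G1=1 -> 1001
State from step 4 equals state from step 2 -> cycle length 2

Answer: 2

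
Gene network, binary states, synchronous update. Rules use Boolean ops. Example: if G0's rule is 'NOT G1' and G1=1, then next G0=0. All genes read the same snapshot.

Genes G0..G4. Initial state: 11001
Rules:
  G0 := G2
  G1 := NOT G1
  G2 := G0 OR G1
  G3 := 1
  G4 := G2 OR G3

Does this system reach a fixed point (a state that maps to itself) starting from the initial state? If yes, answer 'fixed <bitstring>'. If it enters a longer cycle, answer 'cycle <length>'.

Answer: cycle 2

Derivation:
Step 0: 11001
Step 1: G0=G2=0 G1=NOT G1=NOT 1=0 G2=G0|G1=1|1=1 G3=1(const) G4=G2|G3=0|0=0 -> 00110
Step 2: G0=G2=1 G1=NOT G1=NOT 0=1 G2=G0|G1=0|0=0 G3=1(const) G4=G2|G3=1|1=1 -> 11011
Step 3: G0=G2=0 G1=NOT G1=NOT 1=0 G2=G0|G1=1|1=1 G3=1(const) G4=G2|G3=0|1=1 -> 00111
Step 4: G0=G2=1 G1=NOT G1=NOT 0=1 G2=G0|G1=0|0=0 G3=1(const) G4=G2|G3=1|1=1 -> 11011
Cycle of length 2 starting at step 2 -> no fixed point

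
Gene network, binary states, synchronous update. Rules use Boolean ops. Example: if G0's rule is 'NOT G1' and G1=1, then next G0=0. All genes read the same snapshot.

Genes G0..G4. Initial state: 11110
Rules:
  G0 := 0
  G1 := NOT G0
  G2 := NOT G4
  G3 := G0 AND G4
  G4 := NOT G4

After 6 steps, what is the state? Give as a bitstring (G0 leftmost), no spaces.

Step 1: G0=0(const) G1=NOT G0=NOT 1=0 G2=NOT G4=NOT 0=1 G3=G0&G4=1&0=0 G4=NOT G4=NOT 0=1 -> 00101
Step 2: G0=0(const) G1=NOT G0=NOT 0=1 G2=NOT G4=NOT 1=0 G3=G0&G4=0&1=0 G4=NOT G4=NOT 1=0 -> 01000
Step 3: G0=0(const) G1=NOT G0=NOT 0=1 G2=NOT G4=NOT 0=1 G3=G0&G4=0&0=0 G4=NOT G4=NOT 0=1 -> 01101
Step 4: G0=0(const) G1=NOT G0=NOT 0=1 G2=NOT G4=NOT 1=0 G3=G0&G4=0&1=0 G4=NOT G4=NOT 1=0 -> 01000
Step 5: G0=0(const) G1=NOT G0=NOT 0=1 G2=NOT G4=NOT 0=1 G3=G0&G4=0&0=0 G4=NOT G4=NOT 0=1 -> 01101
Step 6: G0=0(const) G1=NOT G0=NOT 0=1 G2=NOT G4=NOT 1=0 G3=G0&G4=0&1=0 G4=NOT G4=NOT 1=0 -> 01000

01000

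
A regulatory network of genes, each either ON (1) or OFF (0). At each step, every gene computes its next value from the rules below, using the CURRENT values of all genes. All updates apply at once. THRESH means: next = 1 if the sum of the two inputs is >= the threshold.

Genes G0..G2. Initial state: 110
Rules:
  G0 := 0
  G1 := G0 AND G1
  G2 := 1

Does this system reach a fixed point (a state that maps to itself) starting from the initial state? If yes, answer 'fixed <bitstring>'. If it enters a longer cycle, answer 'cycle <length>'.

Answer: fixed 001

Derivation:
Step 0: 110
Step 1: G0=0(const) G1=G0&G1=1&1=1 G2=1(const) -> 011
Step 2: G0=0(const) G1=G0&G1=0&1=0 G2=1(const) -> 001
Step 3: G0=0(const) G1=G0&G1=0&0=0 G2=1(const) -> 001
Fixed point reached at step 2: 001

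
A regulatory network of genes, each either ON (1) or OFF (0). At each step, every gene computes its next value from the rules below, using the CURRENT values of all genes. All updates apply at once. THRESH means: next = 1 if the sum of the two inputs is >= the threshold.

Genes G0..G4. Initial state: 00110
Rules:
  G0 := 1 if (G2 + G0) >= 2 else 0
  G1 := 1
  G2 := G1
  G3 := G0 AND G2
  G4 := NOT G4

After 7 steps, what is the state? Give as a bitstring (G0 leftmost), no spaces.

Step 1: G0=(1+0>=2)=0 G1=1(const) G2=G1=0 G3=G0&G2=0&1=0 G4=NOT G4=NOT 0=1 -> 01001
Step 2: G0=(0+0>=2)=0 G1=1(const) G2=G1=1 G3=G0&G2=0&0=0 G4=NOT G4=NOT 1=0 -> 01100
Step 3: G0=(1+0>=2)=0 G1=1(const) G2=G1=1 G3=G0&G2=0&1=0 G4=NOT G4=NOT 0=1 -> 01101
Step 4: G0=(1+0>=2)=0 G1=1(const) G2=G1=1 G3=G0&G2=0&1=0 G4=NOT G4=NOT 1=0 -> 01100
Step 5: G0=(1+0>=2)=0 G1=1(const) G2=G1=1 G3=G0&G2=0&1=0 G4=NOT G4=NOT 0=1 -> 01101
Step 6: G0=(1+0>=2)=0 G1=1(const) G2=G1=1 G3=G0&G2=0&1=0 G4=NOT G4=NOT 1=0 -> 01100
Step 7: G0=(1+0>=2)=0 G1=1(const) G2=G1=1 G3=G0&G2=0&1=0 G4=NOT G4=NOT 0=1 -> 01101

01101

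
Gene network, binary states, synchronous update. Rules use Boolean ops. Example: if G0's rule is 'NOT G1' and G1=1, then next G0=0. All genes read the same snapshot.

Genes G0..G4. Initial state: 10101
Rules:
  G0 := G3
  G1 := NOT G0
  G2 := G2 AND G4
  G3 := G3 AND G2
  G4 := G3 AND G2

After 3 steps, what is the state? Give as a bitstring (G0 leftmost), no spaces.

Step 1: G0=G3=0 G1=NOT G0=NOT 1=0 G2=G2&G4=1&1=1 G3=G3&G2=0&1=0 G4=G3&G2=0&1=0 -> 00100
Step 2: G0=G3=0 G1=NOT G0=NOT 0=1 G2=G2&G4=1&0=0 G3=G3&G2=0&1=0 G4=G3&G2=0&1=0 -> 01000
Step 3: G0=G3=0 G1=NOT G0=NOT 0=1 G2=G2&G4=0&0=0 G3=G3&G2=0&0=0 G4=G3&G2=0&0=0 -> 01000

01000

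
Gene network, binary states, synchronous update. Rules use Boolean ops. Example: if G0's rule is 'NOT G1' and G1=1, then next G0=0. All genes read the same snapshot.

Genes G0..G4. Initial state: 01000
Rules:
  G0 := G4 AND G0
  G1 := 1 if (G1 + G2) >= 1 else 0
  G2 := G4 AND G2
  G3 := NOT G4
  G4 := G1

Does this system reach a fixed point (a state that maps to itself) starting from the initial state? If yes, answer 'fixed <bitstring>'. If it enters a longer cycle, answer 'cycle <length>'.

Answer: fixed 01001

Derivation:
Step 0: 01000
Step 1: G0=G4&G0=0&0=0 G1=(1+0>=1)=1 G2=G4&G2=0&0=0 G3=NOT G4=NOT 0=1 G4=G1=1 -> 01011
Step 2: G0=G4&G0=1&0=0 G1=(1+0>=1)=1 G2=G4&G2=1&0=0 G3=NOT G4=NOT 1=0 G4=G1=1 -> 01001
Step 3: G0=G4&G0=1&0=0 G1=(1+0>=1)=1 G2=G4&G2=1&0=0 G3=NOT G4=NOT 1=0 G4=G1=1 -> 01001
Fixed point reached at step 2: 01001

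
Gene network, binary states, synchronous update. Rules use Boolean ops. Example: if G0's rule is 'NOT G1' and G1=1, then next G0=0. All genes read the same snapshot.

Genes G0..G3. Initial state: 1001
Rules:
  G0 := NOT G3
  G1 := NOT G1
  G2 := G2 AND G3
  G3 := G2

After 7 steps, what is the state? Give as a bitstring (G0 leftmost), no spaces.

Step 1: G0=NOT G3=NOT 1=0 G1=NOT G1=NOT 0=1 G2=G2&G3=0&1=0 G3=G2=0 -> 0100
Step 2: G0=NOT G3=NOT 0=1 G1=NOT G1=NOT 1=0 G2=G2&G3=0&0=0 G3=G2=0 -> 1000
Step 3: G0=NOT G3=NOT 0=1 G1=NOT G1=NOT 0=1 G2=G2&G3=0&0=0 G3=G2=0 -> 1100
Step 4: G0=NOT G3=NOT 0=1 G1=NOT G1=NOT 1=0 G2=G2&G3=0&0=0 G3=G2=0 -> 1000
Step 5: G0=NOT G3=NOT 0=1 G1=NOT G1=NOT 0=1 G2=G2&G3=0&0=0 G3=G2=0 -> 1100
Step 6: G0=NOT G3=NOT 0=1 G1=NOT G1=NOT 1=0 G2=G2&G3=0&0=0 G3=G2=0 -> 1000
Step 7: G0=NOT G3=NOT 0=1 G1=NOT G1=NOT 0=1 G2=G2&G3=0&0=0 G3=G2=0 -> 1100

1100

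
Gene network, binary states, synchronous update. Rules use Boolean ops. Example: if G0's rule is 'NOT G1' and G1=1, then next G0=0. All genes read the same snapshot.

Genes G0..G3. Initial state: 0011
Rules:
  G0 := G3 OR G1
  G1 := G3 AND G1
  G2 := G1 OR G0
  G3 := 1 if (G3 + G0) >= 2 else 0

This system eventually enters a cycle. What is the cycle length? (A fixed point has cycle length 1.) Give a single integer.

Answer: 1

Derivation:
Step 0: 0011
Step 1: G0=G3|G1=1|0=1 G1=G3&G1=1&0=0 G2=G1|G0=0|0=0 G3=(1+0>=2)=0 -> 1000
Step 2: G0=G3|G1=0|0=0 G1=G3&G1=0&0=0 G2=G1|G0=0|1=1 G3=(0+1>=2)=0 -> 0010
Step 3: G0=G3|G1=0|0=0 G1=G3&G1=0&0=0 G2=G1|G0=0|0=0 G3=(0+0>=2)=0 -> 0000
Step 4: G0=G3|G1=0|0=0 G1=G3&G1=0&0=0 G2=G1|G0=0|0=0 G3=(0+0>=2)=0 -> 0000
State from step 4 equals state from step 3 -> cycle length 1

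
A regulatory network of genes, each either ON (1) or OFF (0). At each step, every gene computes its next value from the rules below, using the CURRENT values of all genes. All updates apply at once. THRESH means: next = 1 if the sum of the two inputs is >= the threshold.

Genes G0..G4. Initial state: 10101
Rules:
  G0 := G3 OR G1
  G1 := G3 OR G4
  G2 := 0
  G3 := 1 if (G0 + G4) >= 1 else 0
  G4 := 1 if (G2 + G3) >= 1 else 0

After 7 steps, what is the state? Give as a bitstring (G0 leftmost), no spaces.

Step 1: G0=G3|G1=0|0=0 G1=G3|G4=0|1=1 G2=0(const) G3=(1+1>=1)=1 G4=(1+0>=1)=1 -> 01011
Step 2: G0=G3|G1=1|1=1 G1=G3|G4=1|1=1 G2=0(const) G3=(0+1>=1)=1 G4=(0+1>=1)=1 -> 11011
Step 3: G0=G3|G1=1|1=1 G1=G3|G4=1|1=1 G2=0(const) G3=(1+1>=1)=1 G4=(0+1>=1)=1 -> 11011
Step 4: G0=G3|G1=1|1=1 G1=G3|G4=1|1=1 G2=0(const) G3=(1+1>=1)=1 G4=(0+1>=1)=1 -> 11011
Step 5: G0=G3|G1=1|1=1 G1=G3|G4=1|1=1 G2=0(const) G3=(1+1>=1)=1 G4=(0+1>=1)=1 -> 11011
Step 6: G0=G3|G1=1|1=1 G1=G3|G4=1|1=1 G2=0(const) G3=(1+1>=1)=1 G4=(0+1>=1)=1 -> 11011
Step 7: G0=G3|G1=1|1=1 G1=G3|G4=1|1=1 G2=0(const) G3=(1+1>=1)=1 G4=(0+1>=1)=1 -> 11011

11011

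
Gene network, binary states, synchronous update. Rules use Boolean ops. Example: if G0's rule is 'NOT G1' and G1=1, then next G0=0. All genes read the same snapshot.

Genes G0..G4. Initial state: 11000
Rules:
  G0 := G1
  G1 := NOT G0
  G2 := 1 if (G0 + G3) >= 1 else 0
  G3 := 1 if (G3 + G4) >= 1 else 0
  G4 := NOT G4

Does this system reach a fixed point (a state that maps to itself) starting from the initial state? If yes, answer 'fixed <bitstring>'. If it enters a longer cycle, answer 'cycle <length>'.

Answer: cycle 4

Derivation:
Step 0: 11000
Step 1: G0=G1=1 G1=NOT G0=NOT 1=0 G2=(1+0>=1)=1 G3=(0+0>=1)=0 G4=NOT G4=NOT 0=1 -> 10101
Step 2: G0=G1=0 G1=NOT G0=NOT 1=0 G2=(1+0>=1)=1 G3=(0+1>=1)=1 G4=NOT G4=NOT 1=0 -> 00110
Step 3: G0=G1=0 G1=NOT G0=NOT 0=1 G2=(0+1>=1)=1 G3=(1+0>=1)=1 G4=NOT G4=NOT 0=1 -> 01111
Step 4: G0=G1=1 G1=NOT G0=NOT 0=1 G2=(0+1>=1)=1 G3=(1+1>=1)=1 G4=NOT G4=NOT 1=0 -> 11110
Step 5: G0=G1=1 G1=NOT G0=NOT 1=0 G2=(1+1>=1)=1 G3=(1+0>=1)=1 G4=NOT G4=NOT 0=1 -> 10111
Step 6: G0=G1=0 G1=NOT G0=NOT 1=0 G2=(1+1>=1)=1 G3=(1+1>=1)=1 G4=NOT G4=NOT 1=0 -> 00110
Cycle of length 4 starting at step 2 -> no fixed point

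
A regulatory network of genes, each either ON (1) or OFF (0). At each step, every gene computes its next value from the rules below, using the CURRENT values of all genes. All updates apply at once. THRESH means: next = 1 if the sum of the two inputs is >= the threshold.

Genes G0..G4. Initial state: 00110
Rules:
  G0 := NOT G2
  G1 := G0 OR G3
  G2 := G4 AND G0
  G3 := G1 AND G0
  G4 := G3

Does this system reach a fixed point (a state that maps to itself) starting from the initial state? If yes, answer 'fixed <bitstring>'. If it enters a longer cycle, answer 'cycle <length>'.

Step 0: 00110
Step 1: G0=NOT G2=NOT 1=0 G1=G0|G3=0|1=1 G2=G4&G0=0&0=0 G3=G1&G0=0&0=0 G4=G3=1 -> 01001
Step 2: G0=NOT G2=NOT 0=1 G1=G0|G3=0|0=0 G2=G4&G0=1&0=0 G3=G1&G0=1&0=0 G4=G3=0 -> 10000
Step 3: G0=NOT G2=NOT 0=1 G1=G0|G3=1|0=1 G2=G4&G0=0&1=0 G3=G1&G0=0&1=0 G4=G3=0 -> 11000
Step 4: G0=NOT G2=NOT 0=1 G1=G0|G3=1|0=1 G2=G4&G0=0&1=0 G3=G1&G0=1&1=1 G4=G3=0 -> 11010
Step 5: G0=NOT G2=NOT 0=1 G1=G0|G3=1|1=1 G2=G4&G0=0&1=0 G3=G1&G0=1&1=1 G4=G3=1 -> 11011
Step 6: G0=NOT G2=NOT 0=1 G1=G0|G3=1|1=1 G2=G4&G0=1&1=1 G3=G1&G0=1&1=1 G4=G3=1 -> 11111
Step 7: G0=NOT G2=NOT 1=0 G1=G0|G3=1|1=1 G2=G4&G0=1&1=1 G3=G1&G0=1&1=1 G4=G3=1 -> 01111
Step 8: G0=NOT G2=NOT 1=0 G1=G0|G3=0|1=1 G2=G4&G0=1&0=0 G3=G1&G0=1&0=0 G4=G3=1 -> 01001
Cycle of length 7 starting at step 1 -> no fixed point

Answer: cycle 7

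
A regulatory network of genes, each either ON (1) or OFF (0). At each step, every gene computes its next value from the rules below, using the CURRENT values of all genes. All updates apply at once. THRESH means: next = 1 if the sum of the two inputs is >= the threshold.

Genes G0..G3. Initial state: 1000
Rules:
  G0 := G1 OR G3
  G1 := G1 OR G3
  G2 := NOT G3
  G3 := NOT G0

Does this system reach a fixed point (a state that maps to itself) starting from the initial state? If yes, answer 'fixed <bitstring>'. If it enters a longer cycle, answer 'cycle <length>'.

Answer: fixed 1110

Derivation:
Step 0: 1000
Step 1: G0=G1|G3=0|0=0 G1=G1|G3=0|0=0 G2=NOT G3=NOT 0=1 G3=NOT G0=NOT 1=0 -> 0010
Step 2: G0=G1|G3=0|0=0 G1=G1|G3=0|0=0 G2=NOT G3=NOT 0=1 G3=NOT G0=NOT 0=1 -> 0011
Step 3: G0=G1|G3=0|1=1 G1=G1|G3=0|1=1 G2=NOT G3=NOT 1=0 G3=NOT G0=NOT 0=1 -> 1101
Step 4: G0=G1|G3=1|1=1 G1=G1|G3=1|1=1 G2=NOT G3=NOT 1=0 G3=NOT G0=NOT 1=0 -> 1100
Step 5: G0=G1|G3=1|0=1 G1=G1|G3=1|0=1 G2=NOT G3=NOT 0=1 G3=NOT G0=NOT 1=0 -> 1110
Step 6: G0=G1|G3=1|0=1 G1=G1|G3=1|0=1 G2=NOT G3=NOT 0=1 G3=NOT G0=NOT 1=0 -> 1110
Fixed point reached at step 5: 1110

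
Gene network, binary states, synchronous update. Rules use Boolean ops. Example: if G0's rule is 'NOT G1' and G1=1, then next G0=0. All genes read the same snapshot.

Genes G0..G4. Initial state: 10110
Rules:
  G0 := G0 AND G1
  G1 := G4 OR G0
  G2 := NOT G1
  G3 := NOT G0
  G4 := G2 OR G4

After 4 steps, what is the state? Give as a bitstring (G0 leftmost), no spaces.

Step 1: G0=G0&G1=1&0=0 G1=G4|G0=0|1=1 G2=NOT G1=NOT 0=1 G3=NOT G0=NOT 1=0 G4=G2|G4=1|0=1 -> 01101
Step 2: G0=G0&G1=0&1=0 G1=G4|G0=1|0=1 G2=NOT G1=NOT 1=0 G3=NOT G0=NOT 0=1 G4=G2|G4=1|1=1 -> 01011
Step 3: G0=G0&G1=0&1=0 G1=G4|G0=1|0=1 G2=NOT G1=NOT 1=0 G3=NOT G0=NOT 0=1 G4=G2|G4=0|1=1 -> 01011
Step 4: G0=G0&G1=0&1=0 G1=G4|G0=1|0=1 G2=NOT G1=NOT 1=0 G3=NOT G0=NOT 0=1 G4=G2|G4=0|1=1 -> 01011

01011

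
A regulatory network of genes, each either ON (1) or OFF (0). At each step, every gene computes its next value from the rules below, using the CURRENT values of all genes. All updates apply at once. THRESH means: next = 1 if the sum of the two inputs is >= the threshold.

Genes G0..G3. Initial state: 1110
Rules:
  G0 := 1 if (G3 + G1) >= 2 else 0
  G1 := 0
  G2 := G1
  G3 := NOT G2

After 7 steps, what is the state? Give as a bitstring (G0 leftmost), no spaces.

Step 1: G0=(0+1>=2)=0 G1=0(const) G2=G1=1 G3=NOT G2=NOT 1=0 -> 0010
Step 2: G0=(0+0>=2)=0 G1=0(const) G2=G1=0 G3=NOT G2=NOT 1=0 -> 0000
Step 3: G0=(0+0>=2)=0 G1=0(const) G2=G1=0 G3=NOT G2=NOT 0=1 -> 0001
Step 4: G0=(1+0>=2)=0 G1=0(const) G2=G1=0 G3=NOT G2=NOT 0=1 -> 0001
Step 5: G0=(1+0>=2)=0 G1=0(const) G2=G1=0 G3=NOT G2=NOT 0=1 -> 0001
Step 6: G0=(1+0>=2)=0 G1=0(const) G2=G1=0 G3=NOT G2=NOT 0=1 -> 0001
Step 7: G0=(1+0>=2)=0 G1=0(const) G2=G1=0 G3=NOT G2=NOT 0=1 -> 0001

0001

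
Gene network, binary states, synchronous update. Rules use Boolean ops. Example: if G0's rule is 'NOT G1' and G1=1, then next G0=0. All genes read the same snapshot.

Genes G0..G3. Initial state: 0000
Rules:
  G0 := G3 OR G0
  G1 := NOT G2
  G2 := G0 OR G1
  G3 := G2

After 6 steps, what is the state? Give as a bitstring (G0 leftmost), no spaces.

Step 1: G0=G3|G0=0|0=0 G1=NOT G2=NOT 0=1 G2=G0|G1=0|0=0 G3=G2=0 -> 0100
Step 2: G0=G3|G0=0|0=0 G1=NOT G2=NOT 0=1 G2=G0|G1=0|1=1 G3=G2=0 -> 0110
Step 3: G0=G3|G0=0|0=0 G1=NOT G2=NOT 1=0 G2=G0|G1=0|1=1 G3=G2=1 -> 0011
Step 4: G0=G3|G0=1|0=1 G1=NOT G2=NOT 1=0 G2=G0|G1=0|0=0 G3=G2=1 -> 1001
Step 5: G0=G3|G0=1|1=1 G1=NOT G2=NOT 0=1 G2=G0|G1=1|0=1 G3=G2=0 -> 1110
Step 6: G0=G3|G0=0|1=1 G1=NOT G2=NOT 1=0 G2=G0|G1=1|1=1 G3=G2=1 -> 1011

1011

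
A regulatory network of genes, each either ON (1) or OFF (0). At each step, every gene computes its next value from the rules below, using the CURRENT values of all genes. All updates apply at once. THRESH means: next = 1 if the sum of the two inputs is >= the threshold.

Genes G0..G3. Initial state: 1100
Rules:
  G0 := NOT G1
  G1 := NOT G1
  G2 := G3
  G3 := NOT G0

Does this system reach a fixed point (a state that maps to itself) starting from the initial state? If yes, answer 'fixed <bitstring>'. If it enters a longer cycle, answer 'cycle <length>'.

Step 0: 1100
Step 1: G0=NOT G1=NOT 1=0 G1=NOT G1=NOT 1=0 G2=G3=0 G3=NOT G0=NOT 1=0 -> 0000
Step 2: G0=NOT G1=NOT 0=1 G1=NOT G1=NOT 0=1 G2=G3=0 G3=NOT G0=NOT 0=1 -> 1101
Step 3: G0=NOT G1=NOT 1=0 G1=NOT G1=NOT 1=0 G2=G3=1 G3=NOT G0=NOT 1=0 -> 0010
Step 4: G0=NOT G1=NOT 0=1 G1=NOT G1=NOT 0=1 G2=G3=0 G3=NOT G0=NOT 0=1 -> 1101
Cycle of length 2 starting at step 2 -> no fixed point

Answer: cycle 2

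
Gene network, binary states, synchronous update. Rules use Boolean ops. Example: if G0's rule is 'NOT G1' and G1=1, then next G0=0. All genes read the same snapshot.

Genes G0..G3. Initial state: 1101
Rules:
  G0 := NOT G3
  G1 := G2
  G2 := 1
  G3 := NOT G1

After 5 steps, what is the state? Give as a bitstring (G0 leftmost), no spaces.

Step 1: G0=NOT G3=NOT 1=0 G1=G2=0 G2=1(const) G3=NOT G1=NOT 1=0 -> 0010
Step 2: G0=NOT G3=NOT 0=1 G1=G2=1 G2=1(const) G3=NOT G1=NOT 0=1 -> 1111
Step 3: G0=NOT G3=NOT 1=0 G1=G2=1 G2=1(const) G3=NOT G1=NOT 1=0 -> 0110
Step 4: G0=NOT G3=NOT 0=1 G1=G2=1 G2=1(const) G3=NOT G1=NOT 1=0 -> 1110
Step 5: G0=NOT G3=NOT 0=1 G1=G2=1 G2=1(const) G3=NOT G1=NOT 1=0 -> 1110

1110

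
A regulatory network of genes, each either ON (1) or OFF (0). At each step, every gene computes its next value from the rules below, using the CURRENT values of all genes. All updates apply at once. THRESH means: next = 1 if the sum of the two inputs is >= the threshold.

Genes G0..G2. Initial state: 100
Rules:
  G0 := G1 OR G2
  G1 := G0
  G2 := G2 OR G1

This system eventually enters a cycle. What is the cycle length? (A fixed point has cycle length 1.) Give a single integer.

Step 0: 100
Step 1: G0=G1|G2=0|0=0 G1=G0=1 G2=G2|G1=0|0=0 -> 010
Step 2: G0=G1|G2=1|0=1 G1=G0=0 G2=G2|G1=0|1=1 -> 101
Step 3: G0=G1|G2=0|1=1 G1=G0=1 G2=G2|G1=1|0=1 -> 111
Step 4: G0=G1|G2=1|1=1 G1=G0=1 G2=G2|G1=1|1=1 -> 111
State from step 4 equals state from step 3 -> cycle length 1

Answer: 1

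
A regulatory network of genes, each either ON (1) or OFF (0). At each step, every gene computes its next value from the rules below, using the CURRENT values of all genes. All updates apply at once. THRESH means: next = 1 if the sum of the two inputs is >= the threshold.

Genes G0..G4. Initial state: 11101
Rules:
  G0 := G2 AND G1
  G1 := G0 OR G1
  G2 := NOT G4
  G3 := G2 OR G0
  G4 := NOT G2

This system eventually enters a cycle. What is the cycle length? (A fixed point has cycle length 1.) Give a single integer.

Step 0: 11101
Step 1: G0=G2&G1=1&1=1 G1=G0|G1=1|1=1 G2=NOT G4=NOT 1=0 G3=G2|G0=1|1=1 G4=NOT G2=NOT 1=0 -> 11010
Step 2: G0=G2&G1=0&1=0 G1=G0|G1=1|1=1 G2=NOT G4=NOT 0=1 G3=G2|G0=0|1=1 G4=NOT G2=NOT 0=1 -> 01111
Step 3: G0=G2&G1=1&1=1 G1=G0|G1=0|1=1 G2=NOT G4=NOT 1=0 G3=G2|G0=1|0=1 G4=NOT G2=NOT 1=0 -> 11010
State from step 3 equals state from step 1 -> cycle length 2

Answer: 2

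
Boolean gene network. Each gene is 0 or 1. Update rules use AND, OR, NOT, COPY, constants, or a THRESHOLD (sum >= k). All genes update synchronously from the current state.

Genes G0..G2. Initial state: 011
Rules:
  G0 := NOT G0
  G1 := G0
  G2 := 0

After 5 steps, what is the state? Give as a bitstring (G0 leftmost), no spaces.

Step 1: G0=NOT G0=NOT 0=1 G1=G0=0 G2=0(const) -> 100
Step 2: G0=NOT G0=NOT 1=0 G1=G0=1 G2=0(const) -> 010
Step 3: G0=NOT G0=NOT 0=1 G1=G0=0 G2=0(const) -> 100
Step 4: G0=NOT G0=NOT 1=0 G1=G0=1 G2=0(const) -> 010
Step 5: G0=NOT G0=NOT 0=1 G1=G0=0 G2=0(const) -> 100

100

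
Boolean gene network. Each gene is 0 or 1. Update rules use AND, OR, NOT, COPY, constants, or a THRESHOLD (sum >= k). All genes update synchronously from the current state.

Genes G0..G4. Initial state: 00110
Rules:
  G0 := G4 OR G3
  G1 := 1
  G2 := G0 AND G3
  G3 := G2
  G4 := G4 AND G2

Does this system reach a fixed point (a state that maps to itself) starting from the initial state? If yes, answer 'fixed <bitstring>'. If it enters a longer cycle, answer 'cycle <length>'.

Answer: fixed 01000

Derivation:
Step 0: 00110
Step 1: G0=G4|G3=0|1=1 G1=1(const) G2=G0&G3=0&1=0 G3=G2=1 G4=G4&G2=0&1=0 -> 11010
Step 2: G0=G4|G3=0|1=1 G1=1(const) G2=G0&G3=1&1=1 G3=G2=0 G4=G4&G2=0&0=0 -> 11100
Step 3: G0=G4|G3=0|0=0 G1=1(const) G2=G0&G3=1&0=0 G3=G2=1 G4=G4&G2=0&1=0 -> 01010
Step 4: G0=G4|G3=0|1=1 G1=1(const) G2=G0&G3=0&1=0 G3=G2=0 G4=G4&G2=0&0=0 -> 11000
Step 5: G0=G4|G3=0|0=0 G1=1(const) G2=G0&G3=1&0=0 G3=G2=0 G4=G4&G2=0&0=0 -> 01000
Step 6: G0=G4|G3=0|0=0 G1=1(const) G2=G0&G3=0&0=0 G3=G2=0 G4=G4&G2=0&0=0 -> 01000
Fixed point reached at step 5: 01000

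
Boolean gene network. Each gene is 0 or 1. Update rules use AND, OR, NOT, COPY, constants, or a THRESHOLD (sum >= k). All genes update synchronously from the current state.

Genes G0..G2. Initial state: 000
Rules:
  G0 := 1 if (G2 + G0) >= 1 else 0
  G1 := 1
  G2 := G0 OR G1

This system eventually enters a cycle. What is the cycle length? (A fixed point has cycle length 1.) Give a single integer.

Answer: 1

Derivation:
Step 0: 000
Step 1: G0=(0+0>=1)=0 G1=1(const) G2=G0|G1=0|0=0 -> 010
Step 2: G0=(0+0>=1)=0 G1=1(const) G2=G0|G1=0|1=1 -> 011
Step 3: G0=(1+0>=1)=1 G1=1(const) G2=G0|G1=0|1=1 -> 111
Step 4: G0=(1+1>=1)=1 G1=1(const) G2=G0|G1=1|1=1 -> 111
State from step 4 equals state from step 3 -> cycle length 1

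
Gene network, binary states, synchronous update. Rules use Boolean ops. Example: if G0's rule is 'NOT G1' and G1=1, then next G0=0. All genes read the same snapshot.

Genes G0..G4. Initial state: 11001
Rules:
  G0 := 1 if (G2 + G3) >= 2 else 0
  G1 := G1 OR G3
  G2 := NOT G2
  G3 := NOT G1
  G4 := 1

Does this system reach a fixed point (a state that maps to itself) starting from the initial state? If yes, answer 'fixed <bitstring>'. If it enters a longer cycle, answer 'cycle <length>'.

Step 0: 11001
Step 1: G0=(0+0>=2)=0 G1=G1|G3=1|0=1 G2=NOT G2=NOT 0=1 G3=NOT G1=NOT 1=0 G4=1(const) -> 01101
Step 2: G0=(1+0>=2)=0 G1=G1|G3=1|0=1 G2=NOT G2=NOT 1=0 G3=NOT G1=NOT 1=0 G4=1(const) -> 01001
Step 3: G0=(0+0>=2)=0 G1=G1|G3=1|0=1 G2=NOT G2=NOT 0=1 G3=NOT G1=NOT 1=0 G4=1(const) -> 01101
Cycle of length 2 starting at step 1 -> no fixed point

Answer: cycle 2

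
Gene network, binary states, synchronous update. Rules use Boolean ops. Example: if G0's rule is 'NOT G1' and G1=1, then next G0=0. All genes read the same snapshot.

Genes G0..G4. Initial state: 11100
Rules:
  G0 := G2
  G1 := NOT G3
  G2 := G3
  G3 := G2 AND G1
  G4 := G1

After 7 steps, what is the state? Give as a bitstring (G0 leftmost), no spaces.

Step 1: G0=G2=1 G1=NOT G3=NOT 0=1 G2=G3=0 G3=G2&G1=1&1=1 G4=G1=1 -> 11011
Step 2: G0=G2=0 G1=NOT G3=NOT 1=0 G2=G3=1 G3=G2&G1=0&1=0 G4=G1=1 -> 00101
Step 3: G0=G2=1 G1=NOT G3=NOT 0=1 G2=G3=0 G3=G2&G1=1&0=0 G4=G1=0 -> 11000
Step 4: G0=G2=0 G1=NOT G3=NOT 0=1 G2=G3=0 G3=G2&G1=0&1=0 G4=G1=1 -> 01001
Step 5: G0=G2=0 G1=NOT G3=NOT 0=1 G2=G3=0 G3=G2&G1=0&1=0 G4=G1=1 -> 01001
Step 6: G0=G2=0 G1=NOT G3=NOT 0=1 G2=G3=0 G3=G2&G1=0&1=0 G4=G1=1 -> 01001
Step 7: G0=G2=0 G1=NOT G3=NOT 0=1 G2=G3=0 G3=G2&G1=0&1=0 G4=G1=1 -> 01001

01001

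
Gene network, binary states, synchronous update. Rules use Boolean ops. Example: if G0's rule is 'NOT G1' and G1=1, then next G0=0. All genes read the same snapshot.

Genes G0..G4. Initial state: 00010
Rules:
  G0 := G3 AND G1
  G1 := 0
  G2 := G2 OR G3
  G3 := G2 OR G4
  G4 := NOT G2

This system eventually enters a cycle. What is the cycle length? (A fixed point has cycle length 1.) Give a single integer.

Step 0: 00010
Step 1: G0=G3&G1=1&0=0 G1=0(const) G2=G2|G3=0|1=1 G3=G2|G4=0|0=0 G4=NOT G2=NOT 0=1 -> 00101
Step 2: G0=G3&G1=0&0=0 G1=0(const) G2=G2|G3=1|0=1 G3=G2|G4=1|1=1 G4=NOT G2=NOT 1=0 -> 00110
Step 3: G0=G3&G1=1&0=0 G1=0(const) G2=G2|G3=1|1=1 G3=G2|G4=1|0=1 G4=NOT G2=NOT 1=0 -> 00110
State from step 3 equals state from step 2 -> cycle length 1

Answer: 1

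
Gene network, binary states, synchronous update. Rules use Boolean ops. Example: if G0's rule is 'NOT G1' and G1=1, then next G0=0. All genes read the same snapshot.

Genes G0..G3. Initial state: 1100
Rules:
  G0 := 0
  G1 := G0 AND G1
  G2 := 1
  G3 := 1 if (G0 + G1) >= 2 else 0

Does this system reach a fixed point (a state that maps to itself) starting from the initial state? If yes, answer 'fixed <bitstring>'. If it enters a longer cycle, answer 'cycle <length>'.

Step 0: 1100
Step 1: G0=0(const) G1=G0&G1=1&1=1 G2=1(const) G3=(1+1>=2)=1 -> 0111
Step 2: G0=0(const) G1=G0&G1=0&1=0 G2=1(const) G3=(0+1>=2)=0 -> 0010
Step 3: G0=0(const) G1=G0&G1=0&0=0 G2=1(const) G3=(0+0>=2)=0 -> 0010
Fixed point reached at step 2: 0010

Answer: fixed 0010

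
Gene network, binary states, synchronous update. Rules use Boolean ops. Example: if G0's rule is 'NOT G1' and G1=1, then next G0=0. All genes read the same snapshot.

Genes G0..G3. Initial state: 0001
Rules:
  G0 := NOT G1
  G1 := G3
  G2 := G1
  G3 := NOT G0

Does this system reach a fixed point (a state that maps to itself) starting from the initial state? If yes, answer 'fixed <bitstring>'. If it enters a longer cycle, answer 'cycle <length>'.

Step 0: 0001
Step 1: G0=NOT G1=NOT 0=1 G1=G3=1 G2=G1=0 G3=NOT G0=NOT 0=1 -> 1101
Step 2: G0=NOT G1=NOT 1=0 G1=G3=1 G2=G1=1 G3=NOT G0=NOT 1=0 -> 0110
Step 3: G0=NOT G1=NOT 1=0 G1=G3=0 G2=G1=1 G3=NOT G0=NOT 0=1 -> 0011
Step 4: G0=NOT G1=NOT 0=1 G1=G3=1 G2=G1=0 G3=NOT G0=NOT 0=1 -> 1101
Cycle of length 3 starting at step 1 -> no fixed point

Answer: cycle 3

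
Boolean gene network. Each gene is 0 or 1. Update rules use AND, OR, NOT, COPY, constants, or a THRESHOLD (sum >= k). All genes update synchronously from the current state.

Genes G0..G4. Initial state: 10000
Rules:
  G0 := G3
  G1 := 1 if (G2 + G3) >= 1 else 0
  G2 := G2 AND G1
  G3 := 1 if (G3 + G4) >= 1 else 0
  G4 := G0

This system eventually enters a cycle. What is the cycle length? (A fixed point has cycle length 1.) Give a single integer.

Step 0: 10000
Step 1: G0=G3=0 G1=(0+0>=1)=0 G2=G2&G1=0&0=0 G3=(0+0>=1)=0 G4=G0=1 -> 00001
Step 2: G0=G3=0 G1=(0+0>=1)=0 G2=G2&G1=0&0=0 G3=(0+1>=1)=1 G4=G0=0 -> 00010
Step 3: G0=G3=1 G1=(0+1>=1)=1 G2=G2&G1=0&0=0 G3=(1+0>=1)=1 G4=G0=0 -> 11010
Step 4: G0=G3=1 G1=(0+1>=1)=1 G2=G2&G1=0&1=0 G3=(1+0>=1)=1 G4=G0=1 -> 11011
Step 5: G0=G3=1 G1=(0+1>=1)=1 G2=G2&G1=0&1=0 G3=(1+1>=1)=1 G4=G0=1 -> 11011
State from step 5 equals state from step 4 -> cycle length 1

Answer: 1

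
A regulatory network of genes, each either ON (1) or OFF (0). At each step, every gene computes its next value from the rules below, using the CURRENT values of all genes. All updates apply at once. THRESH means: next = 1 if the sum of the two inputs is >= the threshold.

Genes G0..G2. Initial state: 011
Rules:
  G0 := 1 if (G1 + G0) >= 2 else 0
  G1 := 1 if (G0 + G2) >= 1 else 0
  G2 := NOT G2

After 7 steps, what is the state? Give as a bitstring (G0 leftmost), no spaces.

Step 1: G0=(1+0>=2)=0 G1=(0+1>=1)=1 G2=NOT G2=NOT 1=0 -> 010
Step 2: G0=(1+0>=2)=0 G1=(0+0>=1)=0 G2=NOT G2=NOT 0=1 -> 001
Step 3: G0=(0+0>=2)=0 G1=(0+1>=1)=1 G2=NOT G2=NOT 1=0 -> 010
Step 4: G0=(1+0>=2)=0 G1=(0+0>=1)=0 G2=NOT G2=NOT 0=1 -> 001
Step 5: G0=(0+0>=2)=0 G1=(0+1>=1)=1 G2=NOT G2=NOT 1=0 -> 010
Step 6: G0=(1+0>=2)=0 G1=(0+0>=1)=0 G2=NOT G2=NOT 0=1 -> 001
Step 7: G0=(0+0>=2)=0 G1=(0+1>=1)=1 G2=NOT G2=NOT 1=0 -> 010

010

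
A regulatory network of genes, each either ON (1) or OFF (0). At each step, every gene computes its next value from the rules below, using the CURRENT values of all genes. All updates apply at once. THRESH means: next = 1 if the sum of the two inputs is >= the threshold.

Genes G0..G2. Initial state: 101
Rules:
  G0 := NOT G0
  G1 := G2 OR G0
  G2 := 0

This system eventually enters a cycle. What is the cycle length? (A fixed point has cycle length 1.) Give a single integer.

Answer: 2

Derivation:
Step 0: 101
Step 1: G0=NOT G0=NOT 1=0 G1=G2|G0=1|1=1 G2=0(const) -> 010
Step 2: G0=NOT G0=NOT 0=1 G1=G2|G0=0|0=0 G2=0(const) -> 100
Step 3: G0=NOT G0=NOT 1=0 G1=G2|G0=0|1=1 G2=0(const) -> 010
State from step 3 equals state from step 1 -> cycle length 2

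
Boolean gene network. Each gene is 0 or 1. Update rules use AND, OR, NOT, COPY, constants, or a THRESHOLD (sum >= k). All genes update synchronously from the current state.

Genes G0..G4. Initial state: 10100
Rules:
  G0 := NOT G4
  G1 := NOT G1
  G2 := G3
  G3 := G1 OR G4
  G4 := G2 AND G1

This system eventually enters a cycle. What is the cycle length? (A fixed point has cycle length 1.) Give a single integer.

Step 0: 10100
Step 1: G0=NOT G4=NOT 0=1 G1=NOT G1=NOT 0=1 G2=G3=0 G3=G1|G4=0|0=0 G4=G2&G1=1&0=0 -> 11000
Step 2: G0=NOT G4=NOT 0=1 G1=NOT G1=NOT 1=0 G2=G3=0 G3=G1|G4=1|0=1 G4=G2&G1=0&1=0 -> 10010
Step 3: G0=NOT G4=NOT 0=1 G1=NOT G1=NOT 0=1 G2=G3=1 G3=G1|G4=0|0=0 G4=G2&G1=0&0=0 -> 11100
Step 4: G0=NOT G4=NOT 0=1 G1=NOT G1=NOT 1=0 G2=G3=0 G3=G1|G4=1|0=1 G4=G2&G1=1&1=1 -> 10011
Step 5: G0=NOT G4=NOT 1=0 G1=NOT G1=NOT 0=1 G2=G3=1 G3=G1|G4=0|1=1 G4=G2&G1=0&0=0 -> 01110
Step 6: G0=NOT G4=NOT 0=1 G1=NOT G1=NOT 1=0 G2=G3=1 G3=G1|G4=1|0=1 G4=G2&G1=1&1=1 -> 10111
Step 7: G0=NOT G4=NOT 1=0 G1=NOT G1=NOT 0=1 G2=G3=1 G3=G1|G4=0|1=1 G4=G2&G1=1&0=0 -> 01110
State from step 7 equals state from step 5 -> cycle length 2

Answer: 2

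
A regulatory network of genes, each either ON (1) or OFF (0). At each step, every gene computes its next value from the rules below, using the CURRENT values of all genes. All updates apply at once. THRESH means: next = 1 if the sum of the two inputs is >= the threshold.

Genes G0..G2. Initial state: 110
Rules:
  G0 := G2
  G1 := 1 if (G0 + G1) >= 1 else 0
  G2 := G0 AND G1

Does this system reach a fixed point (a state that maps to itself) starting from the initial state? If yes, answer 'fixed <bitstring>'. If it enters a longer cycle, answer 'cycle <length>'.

Answer: cycle 2

Derivation:
Step 0: 110
Step 1: G0=G2=0 G1=(1+1>=1)=1 G2=G0&G1=1&1=1 -> 011
Step 2: G0=G2=1 G1=(0+1>=1)=1 G2=G0&G1=0&1=0 -> 110
Cycle of length 2 starting at step 0 -> no fixed point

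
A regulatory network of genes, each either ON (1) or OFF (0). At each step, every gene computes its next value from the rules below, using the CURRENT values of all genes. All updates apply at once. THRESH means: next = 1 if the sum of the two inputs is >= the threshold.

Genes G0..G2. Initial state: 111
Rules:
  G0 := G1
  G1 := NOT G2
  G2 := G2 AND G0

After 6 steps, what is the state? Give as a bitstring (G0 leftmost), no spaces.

Step 1: G0=G1=1 G1=NOT G2=NOT 1=0 G2=G2&G0=1&1=1 -> 101
Step 2: G0=G1=0 G1=NOT G2=NOT 1=0 G2=G2&G0=1&1=1 -> 001
Step 3: G0=G1=0 G1=NOT G2=NOT 1=0 G2=G2&G0=1&0=0 -> 000
Step 4: G0=G1=0 G1=NOT G2=NOT 0=1 G2=G2&G0=0&0=0 -> 010
Step 5: G0=G1=1 G1=NOT G2=NOT 0=1 G2=G2&G0=0&0=0 -> 110
Step 6: G0=G1=1 G1=NOT G2=NOT 0=1 G2=G2&G0=0&1=0 -> 110

110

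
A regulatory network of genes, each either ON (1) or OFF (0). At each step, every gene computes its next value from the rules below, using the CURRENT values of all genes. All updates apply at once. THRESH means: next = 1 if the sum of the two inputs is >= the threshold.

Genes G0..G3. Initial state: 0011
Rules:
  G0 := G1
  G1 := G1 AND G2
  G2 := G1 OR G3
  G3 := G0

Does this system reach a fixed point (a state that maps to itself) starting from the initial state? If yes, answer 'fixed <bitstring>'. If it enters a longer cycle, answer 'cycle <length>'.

Answer: fixed 0000

Derivation:
Step 0: 0011
Step 1: G0=G1=0 G1=G1&G2=0&1=0 G2=G1|G3=0|1=1 G3=G0=0 -> 0010
Step 2: G0=G1=0 G1=G1&G2=0&1=0 G2=G1|G3=0|0=0 G3=G0=0 -> 0000
Step 3: G0=G1=0 G1=G1&G2=0&0=0 G2=G1|G3=0|0=0 G3=G0=0 -> 0000
Fixed point reached at step 2: 0000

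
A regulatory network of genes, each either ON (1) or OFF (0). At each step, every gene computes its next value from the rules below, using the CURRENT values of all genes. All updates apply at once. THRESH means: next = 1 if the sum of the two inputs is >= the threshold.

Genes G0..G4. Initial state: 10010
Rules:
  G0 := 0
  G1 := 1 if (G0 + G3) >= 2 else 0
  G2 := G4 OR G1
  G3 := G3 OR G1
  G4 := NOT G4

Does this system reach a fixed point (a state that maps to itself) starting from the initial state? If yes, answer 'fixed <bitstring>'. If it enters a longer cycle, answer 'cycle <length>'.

Step 0: 10010
Step 1: G0=0(const) G1=(1+1>=2)=1 G2=G4|G1=0|0=0 G3=G3|G1=1|0=1 G4=NOT G4=NOT 0=1 -> 01011
Step 2: G0=0(const) G1=(0+1>=2)=0 G2=G4|G1=1|1=1 G3=G3|G1=1|1=1 G4=NOT G4=NOT 1=0 -> 00110
Step 3: G0=0(const) G1=(0+1>=2)=0 G2=G4|G1=0|0=0 G3=G3|G1=1|0=1 G4=NOT G4=NOT 0=1 -> 00011
Step 4: G0=0(const) G1=(0+1>=2)=0 G2=G4|G1=1|0=1 G3=G3|G1=1|0=1 G4=NOT G4=NOT 1=0 -> 00110
Cycle of length 2 starting at step 2 -> no fixed point

Answer: cycle 2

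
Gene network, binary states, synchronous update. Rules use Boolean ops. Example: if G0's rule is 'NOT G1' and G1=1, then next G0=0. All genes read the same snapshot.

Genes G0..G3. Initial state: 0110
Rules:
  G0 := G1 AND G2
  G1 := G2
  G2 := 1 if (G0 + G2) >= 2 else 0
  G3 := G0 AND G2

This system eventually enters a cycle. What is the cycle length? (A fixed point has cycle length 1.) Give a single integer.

Answer: 1

Derivation:
Step 0: 0110
Step 1: G0=G1&G2=1&1=1 G1=G2=1 G2=(0+1>=2)=0 G3=G0&G2=0&1=0 -> 1100
Step 2: G0=G1&G2=1&0=0 G1=G2=0 G2=(1+0>=2)=0 G3=G0&G2=1&0=0 -> 0000
Step 3: G0=G1&G2=0&0=0 G1=G2=0 G2=(0+0>=2)=0 G3=G0&G2=0&0=0 -> 0000
State from step 3 equals state from step 2 -> cycle length 1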